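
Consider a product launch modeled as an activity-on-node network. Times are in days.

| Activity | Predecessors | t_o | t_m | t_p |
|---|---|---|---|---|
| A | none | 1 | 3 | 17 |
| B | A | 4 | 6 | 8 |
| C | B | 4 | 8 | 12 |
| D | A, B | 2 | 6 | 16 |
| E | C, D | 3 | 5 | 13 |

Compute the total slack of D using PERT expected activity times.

te_A = (1 + 4·3 + 17)/6 = 30/6 = 5
te_B = (4 + 4·6 + 8)/6 = 36/6 = 6
te_C = (4 + 4·8 + 12)/6 = 48/6 = 8
te_D = (2 + 4·6 + 16)/6 = 42/6 = 7
te_E = (3 + 4·5 + 13)/6 = 36/6 = 6

Forward pass:
ES_A = 0; EF_A = 5
ES_B = 5; EF_B = 5+6 = 11
ES_C = 11; EF_C = 11+8 = 19
ES_D = max(EF_A=5, EF_B=11) = 11; EF_D = 11+7 = 18
ES_E = max(EF_C=19, EF_D=18) = 19; EF_E = 19+6 = 25
Expected project duration μ = 25 days. Critical path: A → B → C → E.

Backward pass:
LF_E = 25; LS_E = 25−6 = 19
LF_D = LS_E = 19; LS_D = 19−7 = 12
LF_C = LS_E = 19; LS_C = 19−8 = 11
LF_B = min(LS_C=11, LS_D=12) = 11; LS_B = 11−6 = 5
LF_A = min(LS_B=5, LS_D=12) = 5; LS_A = 5−5 = 0
Slack_D = LS_D − ES_D = 12 − 11 = 1

1 days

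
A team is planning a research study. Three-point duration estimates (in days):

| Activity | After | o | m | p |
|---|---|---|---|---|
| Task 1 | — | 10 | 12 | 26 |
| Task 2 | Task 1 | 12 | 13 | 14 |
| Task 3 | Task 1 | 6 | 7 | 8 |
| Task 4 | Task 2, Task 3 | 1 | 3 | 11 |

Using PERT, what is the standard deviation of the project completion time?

te_Task 1 = (10 + 4·12 + 26)/6 = 84/6 = 14; σ²_Task 1 = ((26−10)/6)² = 7.111
te_Task 2 = (12 + 4·13 + 14)/6 = 78/6 = 13; σ²_Task 2 = ((14−12)/6)² = 0.111
te_Task 3 = (6 + 4·7 + 8)/6 = 42/6 = 7; σ²_Task 3 = ((8−6)/6)² = 0.111
te_Task 4 = (1 + 4·3 + 11)/6 = 24/6 = 4; σ²_Task 4 = ((11−1)/6)² = 2.778

Forward pass:
ES_Task 1 = 0; EF_Task 1 = 14
ES_Task 2 = 14; EF_Task 2 = 14+13 = 27
ES_Task 3 = 14; EF_Task 3 = 14+7 = 21
ES_Task 4 = max(EF_Task 2=27, EF_Task 3=21) = 27; EF_Task 4 = 27+4 = 31
Expected project duration μ = 31 days. Critical path: Task 1 → Task 2 → Task 4.

Variance along critical path = 7.111 + 0.111 + 2.778 = 10.000
σ = √10.000 = 3.162 days

3.16 days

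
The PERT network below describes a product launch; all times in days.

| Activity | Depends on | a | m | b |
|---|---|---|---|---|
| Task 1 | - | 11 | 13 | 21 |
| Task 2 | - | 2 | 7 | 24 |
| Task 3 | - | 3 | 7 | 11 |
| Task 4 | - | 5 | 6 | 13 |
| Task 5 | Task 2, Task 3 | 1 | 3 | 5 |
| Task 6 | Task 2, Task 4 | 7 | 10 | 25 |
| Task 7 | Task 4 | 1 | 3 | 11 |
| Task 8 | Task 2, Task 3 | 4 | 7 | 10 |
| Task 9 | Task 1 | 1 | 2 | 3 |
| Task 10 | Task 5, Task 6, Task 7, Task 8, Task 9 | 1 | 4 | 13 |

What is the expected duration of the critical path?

te_Task 1 = (11 + 4·13 + 21)/6 = 84/6 = 14
te_Task 2 = (2 + 4·7 + 24)/6 = 54/6 = 9
te_Task 3 = (3 + 4·7 + 11)/6 = 42/6 = 7
te_Task 4 = (5 + 4·6 + 13)/6 = 42/6 = 7
te_Task 5 = (1 + 4·3 + 5)/6 = 18/6 = 3
te_Task 6 = (7 + 4·10 + 25)/6 = 72/6 = 12
te_Task 7 = (1 + 4·3 + 11)/6 = 24/6 = 4
te_Task 8 = (4 + 4·7 + 10)/6 = 42/6 = 7
te_Task 9 = (1 + 4·2 + 3)/6 = 12/6 = 2
te_Task 10 = (1 + 4·4 + 13)/6 = 30/6 = 5

Forward pass:
ES_Task 1 = 0; EF_Task 1 = 14
ES_Task 2 = 0; EF_Task 2 = 9
ES_Task 3 = 0; EF_Task 3 = 7
ES_Task 4 = 0; EF_Task 4 = 7
ES_Task 5 = max(EF_Task 2=9, EF_Task 3=7) = 9; EF_Task 5 = 9+3 = 12
ES_Task 6 = max(EF_Task 2=9, EF_Task 4=7) = 9; EF_Task 6 = 9+12 = 21
ES_Task 7 = 7; EF_Task 7 = 7+4 = 11
ES_Task 8 = max(EF_Task 2=9, EF_Task 3=7) = 9; EF_Task 8 = 9+7 = 16
ES_Task 9 = 14; EF_Task 9 = 14+2 = 16
ES_Task 10 = max(EF_Task 5=12, EF_Task 6=21, EF_Task 7=11, EF_Task 8=16, EF_Task 9=16) = 21; EF_Task 10 = 21+5 = 26
Expected project duration μ = 26 days. Critical path: Task 2 → Task 6 → Task 10.

26 days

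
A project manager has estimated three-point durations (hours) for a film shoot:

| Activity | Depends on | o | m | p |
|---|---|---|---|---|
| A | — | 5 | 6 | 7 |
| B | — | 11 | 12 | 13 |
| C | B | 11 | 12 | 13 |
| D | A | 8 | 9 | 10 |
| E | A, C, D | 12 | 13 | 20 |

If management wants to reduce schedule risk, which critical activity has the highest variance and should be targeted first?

E

te_A = (5 + 4·6 + 7)/6 = 36/6 = 6; σ²_A = ((7−5)/6)² = 0.111
te_B = (11 + 4·12 + 13)/6 = 72/6 = 12; σ²_B = ((13−11)/6)² = 0.111
te_C = (11 + 4·12 + 13)/6 = 72/6 = 12; σ²_C = ((13−11)/6)² = 0.111
te_D = (8 + 4·9 + 10)/6 = 54/6 = 9; σ²_D = ((10−8)/6)² = 0.111
te_E = (12 + 4·13 + 20)/6 = 84/6 = 14; σ²_E = ((20−12)/6)² = 1.778

Forward pass:
ES_A = 0; EF_A = 6
ES_B = 0; EF_B = 12
ES_C = 12; EF_C = 12+12 = 24
ES_D = 6; EF_D = 6+9 = 15
ES_E = max(EF_A=6, EF_C=24, EF_D=15) = 24; EF_E = 24+14 = 38
Expected project duration μ = 38 hours. Critical path: B → C → E.

Variances on critical path: σ²_B=0.111, σ²_C=0.111, σ²_E=1.778.
Largest is σ²_E = 1.778.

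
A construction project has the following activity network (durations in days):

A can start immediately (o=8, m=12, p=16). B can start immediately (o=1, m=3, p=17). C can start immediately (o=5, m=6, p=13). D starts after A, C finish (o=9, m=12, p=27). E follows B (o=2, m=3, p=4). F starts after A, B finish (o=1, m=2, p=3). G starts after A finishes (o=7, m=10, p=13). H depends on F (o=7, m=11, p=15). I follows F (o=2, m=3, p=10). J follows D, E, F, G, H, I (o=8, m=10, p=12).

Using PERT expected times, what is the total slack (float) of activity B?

te_A = (8 + 4·12 + 16)/6 = 72/6 = 12
te_B = (1 + 4·3 + 17)/6 = 30/6 = 5
te_C = (5 + 4·6 + 13)/6 = 42/6 = 7
te_D = (9 + 4·12 + 27)/6 = 84/6 = 14
te_E = (2 + 4·3 + 4)/6 = 18/6 = 3
te_F = (1 + 4·2 + 3)/6 = 12/6 = 2
te_G = (7 + 4·10 + 13)/6 = 60/6 = 10
te_H = (7 + 4·11 + 15)/6 = 66/6 = 11
te_I = (2 + 4·3 + 10)/6 = 24/6 = 4
te_J = (8 + 4·10 + 12)/6 = 60/6 = 10

Forward pass:
ES_A = 0; EF_A = 12
ES_B = 0; EF_B = 5
ES_C = 0; EF_C = 7
ES_D = max(EF_A=12, EF_C=7) = 12; EF_D = 12+14 = 26
ES_E = 5; EF_E = 5+3 = 8
ES_F = max(EF_A=12, EF_B=5) = 12; EF_F = 12+2 = 14
ES_G = 12; EF_G = 12+10 = 22
ES_H = 14; EF_H = 14+11 = 25
ES_I = 14; EF_I = 14+4 = 18
ES_J = max(EF_D=26, EF_E=8, EF_F=14, EF_G=22, EF_H=25, EF_I=18) = 26; EF_J = 26+10 = 36
Expected project duration μ = 36 days. Critical path: A → D → J.

Backward pass:
LF_J = 36; LS_J = 36−10 = 26
LF_I = LS_J = 26; LS_I = 26−4 = 22
LF_H = LS_J = 26; LS_H = 26−11 = 15
LF_G = LS_J = 26; LS_G = 26−10 = 16
LF_F = min(LS_H=15, LS_I=22, LS_J=26) = 15; LS_F = 15−2 = 13
LF_E = LS_J = 26; LS_E = 26−3 = 23
LF_D = LS_J = 26; LS_D = 26−14 = 12
LF_C = LS_D = 12; LS_C = 12−7 = 5
LF_B = min(LS_E=23, LS_F=13) = 13; LS_B = 13−5 = 8
LF_A = min(LS_D=12, LS_F=13, LS_G=16) = 12; LS_A = 12−12 = 0
Slack_B = LS_B − ES_B = 8 − 0 = 8

8 days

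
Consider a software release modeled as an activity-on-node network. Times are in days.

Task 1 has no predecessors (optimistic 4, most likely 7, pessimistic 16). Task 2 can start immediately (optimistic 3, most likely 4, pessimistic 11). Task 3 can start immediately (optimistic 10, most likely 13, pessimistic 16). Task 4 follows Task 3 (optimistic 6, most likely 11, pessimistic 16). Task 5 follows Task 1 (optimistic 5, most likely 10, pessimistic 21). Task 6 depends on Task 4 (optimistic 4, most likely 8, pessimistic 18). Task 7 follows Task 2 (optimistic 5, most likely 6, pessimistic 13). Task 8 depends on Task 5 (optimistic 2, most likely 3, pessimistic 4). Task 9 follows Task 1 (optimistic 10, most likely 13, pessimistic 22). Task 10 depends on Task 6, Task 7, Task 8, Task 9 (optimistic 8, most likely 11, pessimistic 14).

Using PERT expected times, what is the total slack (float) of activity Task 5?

11 days

te_Task 1 = (4 + 4·7 + 16)/6 = 48/6 = 8
te_Task 2 = (3 + 4·4 + 11)/6 = 30/6 = 5
te_Task 3 = (10 + 4·13 + 16)/6 = 78/6 = 13
te_Task 4 = (6 + 4·11 + 16)/6 = 66/6 = 11
te_Task 5 = (5 + 4·10 + 21)/6 = 66/6 = 11
te_Task 6 = (4 + 4·8 + 18)/6 = 54/6 = 9
te_Task 7 = (5 + 4·6 + 13)/6 = 42/6 = 7
te_Task 8 = (2 + 4·3 + 4)/6 = 18/6 = 3
te_Task 9 = (10 + 4·13 + 22)/6 = 84/6 = 14
te_Task 10 = (8 + 4·11 + 14)/6 = 66/6 = 11

Forward pass:
ES_Task 1 = 0; EF_Task 1 = 8
ES_Task 2 = 0; EF_Task 2 = 5
ES_Task 3 = 0; EF_Task 3 = 13
ES_Task 4 = 13; EF_Task 4 = 13+11 = 24
ES_Task 5 = 8; EF_Task 5 = 8+11 = 19
ES_Task 6 = 24; EF_Task 6 = 24+9 = 33
ES_Task 7 = 5; EF_Task 7 = 5+7 = 12
ES_Task 8 = 19; EF_Task 8 = 19+3 = 22
ES_Task 9 = 8; EF_Task 9 = 8+14 = 22
ES_Task 10 = max(EF_Task 6=33, EF_Task 7=12, EF_Task 8=22, EF_Task 9=22) = 33; EF_Task 10 = 33+11 = 44
Expected project duration μ = 44 days. Critical path: Task 3 → Task 4 → Task 6 → Task 10.

Backward pass:
LF_Task 10 = 44; LS_Task 10 = 44−11 = 33
LF_Task 9 = LS_Task 10 = 33; LS_Task 9 = 33−14 = 19
LF_Task 8 = LS_Task 10 = 33; LS_Task 8 = 33−3 = 30
LF_Task 7 = LS_Task 10 = 33; LS_Task 7 = 33−7 = 26
LF_Task 6 = LS_Task 10 = 33; LS_Task 6 = 33−9 = 24
LF_Task 5 = LS_Task 8 = 30; LS_Task 5 = 30−11 = 19
LF_Task 4 = LS_Task 6 = 24; LS_Task 4 = 24−11 = 13
LF_Task 3 = LS_Task 4 = 13; LS_Task 3 = 13−13 = 0
LF_Task 2 = LS_Task 7 = 26; LS_Task 2 = 26−5 = 21
LF_Task 1 = min(LS_Task 5=19, LS_Task 9=19) = 19; LS_Task 1 = 19−8 = 11
Slack_Task 5 = LS_Task 5 − ES_Task 5 = 19 − 8 = 11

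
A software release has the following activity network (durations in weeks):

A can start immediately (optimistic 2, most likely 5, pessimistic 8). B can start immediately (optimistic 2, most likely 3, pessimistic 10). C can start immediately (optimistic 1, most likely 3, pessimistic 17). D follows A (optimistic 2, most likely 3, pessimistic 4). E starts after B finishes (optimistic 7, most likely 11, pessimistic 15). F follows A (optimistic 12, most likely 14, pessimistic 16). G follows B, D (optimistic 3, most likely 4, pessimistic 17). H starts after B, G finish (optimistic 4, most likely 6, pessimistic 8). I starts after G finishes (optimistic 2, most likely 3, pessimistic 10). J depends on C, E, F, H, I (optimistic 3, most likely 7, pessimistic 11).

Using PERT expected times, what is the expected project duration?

te_A = (2 + 4·5 + 8)/6 = 30/6 = 5
te_B = (2 + 4·3 + 10)/6 = 24/6 = 4
te_C = (1 + 4·3 + 17)/6 = 30/6 = 5
te_D = (2 + 4·3 + 4)/6 = 18/6 = 3
te_E = (7 + 4·11 + 15)/6 = 66/6 = 11
te_F = (12 + 4·14 + 16)/6 = 84/6 = 14
te_G = (3 + 4·4 + 17)/6 = 36/6 = 6
te_H = (4 + 4·6 + 8)/6 = 36/6 = 6
te_I = (2 + 4·3 + 10)/6 = 24/6 = 4
te_J = (3 + 4·7 + 11)/6 = 42/6 = 7

Forward pass:
ES_A = 0; EF_A = 5
ES_B = 0; EF_B = 4
ES_C = 0; EF_C = 5
ES_D = 5; EF_D = 5+3 = 8
ES_E = 4; EF_E = 4+11 = 15
ES_F = 5; EF_F = 5+14 = 19
ES_G = max(EF_B=4, EF_D=8) = 8; EF_G = 8+6 = 14
ES_H = max(EF_B=4, EF_G=14) = 14; EF_H = 14+6 = 20
ES_I = 14; EF_I = 14+4 = 18
ES_J = max(EF_C=5, EF_E=15, EF_F=19, EF_H=20, EF_I=18) = 20; EF_J = 20+7 = 27
Expected project duration μ = 27 weeks. Critical path: A → D → G → H → J.

27 weeks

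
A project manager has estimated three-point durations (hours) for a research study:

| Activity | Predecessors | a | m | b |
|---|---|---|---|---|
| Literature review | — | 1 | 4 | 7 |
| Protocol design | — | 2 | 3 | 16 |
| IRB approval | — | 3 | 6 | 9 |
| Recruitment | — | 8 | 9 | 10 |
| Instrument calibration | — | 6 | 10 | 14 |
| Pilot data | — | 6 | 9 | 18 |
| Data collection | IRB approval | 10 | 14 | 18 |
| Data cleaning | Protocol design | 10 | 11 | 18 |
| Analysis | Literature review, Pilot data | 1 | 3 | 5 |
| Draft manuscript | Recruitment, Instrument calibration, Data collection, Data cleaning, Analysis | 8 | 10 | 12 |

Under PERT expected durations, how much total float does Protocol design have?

3 hours

te_Literature review = (1 + 4·4 + 7)/6 = 24/6 = 4
te_Protocol design = (2 + 4·3 + 16)/6 = 30/6 = 5
te_IRB approval = (3 + 4·6 + 9)/6 = 36/6 = 6
te_Recruitment = (8 + 4·9 + 10)/6 = 54/6 = 9
te_Instrument calibration = (6 + 4·10 + 14)/6 = 60/6 = 10
te_Pilot data = (6 + 4·9 + 18)/6 = 60/6 = 10
te_Data collection = (10 + 4·14 + 18)/6 = 84/6 = 14
te_Data cleaning = (10 + 4·11 + 18)/6 = 72/6 = 12
te_Analysis = (1 + 4·3 + 5)/6 = 18/6 = 3
te_Draft manuscript = (8 + 4·10 + 12)/6 = 60/6 = 10

Forward pass:
ES_Literature review = 0; EF_Literature review = 4
ES_Protocol design = 0; EF_Protocol design = 5
ES_IRB approval = 0; EF_IRB approval = 6
ES_Recruitment = 0; EF_Recruitment = 9
ES_Instrument calibration = 0; EF_Instrument calibration = 10
ES_Pilot data = 0; EF_Pilot data = 10
ES_Data collection = 6; EF_Data collection = 6+14 = 20
ES_Data cleaning = 5; EF_Data cleaning = 5+12 = 17
ES_Analysis = max(EF_Literature review=4, EF_Pilot data=10) = 10; EF_Analysis = 10+3 = 13
ES_Draft manuscript = max(EF_Recruitment=9, EF_Instrument calibration=10, EF_Data collection=20, EF_Data cleaning=17, EF_Analysis=13) = 20; EF_Draft manuscript = 20+10 = 30
Expected project duration μ = 30 hours. Critical path: IRB approval → Data collection → Draft manuscript.

Backward pass:
LF_Draft manuscript = 30; LS_Draft manuscript = 30−10 = 20
LF_Analysis = LS_Draft manuscript = 20; LS_Analysis = 20−3 = 17
LF_Data cleaning = LS_Draft manuscript = 20; LS_Data cleaning = 20−12 = 8
LF_Data collection = LS_Draft manuscript = 20; LS_Data collection = 20−14 = 6
LF_Pilot data = LS_Analysis = 17; LS_Pilot data = 17−10 = 7
LF_Instrument calibration = LS_Draft manuscript = 20; LS_Instrument calibration = 20−10 = 10
LF_Recruitment = LS_Draft manuscript = 20; LS_Recruitment = 20−9 = 11
LF_IRB approval = LS_Data collection = 6; LS_IRB approval = 6−6 = 0
LF_Protocol design = LS_Data cleaning = 8; LS_Protocol design = 8−5 = 3
LF_Literature review = LS_Analysis = 17; LS_Literature review = 17−4 = 13
Slack_Protocol design = LS_Protocol design − ES_Protocol design = 3 − 0 = 3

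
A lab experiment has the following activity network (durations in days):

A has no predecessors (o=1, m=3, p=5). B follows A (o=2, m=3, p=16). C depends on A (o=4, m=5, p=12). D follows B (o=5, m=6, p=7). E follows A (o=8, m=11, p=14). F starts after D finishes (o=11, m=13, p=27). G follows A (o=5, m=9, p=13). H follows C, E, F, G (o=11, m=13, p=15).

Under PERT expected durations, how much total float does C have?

te_A = (1 + 4·3 + 5)/6 = 18/6 = 3
te_B = (2 + 4·3 + 16)/6 = 30/6 = 5
te_C = (4 + 4·5 + 12)/6 = 36/6 = 6
te_D = (5 + 4·6 + 7)/6 = 36/6 = 6
te_E = (8 + 4·11 + 14)/6 = 66/6 = 11
te_F = (11 + 4·13 + 27)/6 = 90/6 = 15
te_G = (5 + 4·9 + 13)/6 = 54/6 = 9
te_H = (11 + 4·13 + 15)/6 = 78/6 = 13

Forward pass:
ES_A = 0; EF_A = 3
ES_B = 3; EF_B = 3+5 = 8
ES_C = 3; EF_C = 3+6 = 9
ES_D = 8; EF_D = 8+6 = 14
ES_E = 3; EF_E = 3+11 = 14
ES_F = 14; EF_F = 14+15 = 29
ES_G = 3; EF_G = 3+9 = 12
ES_H = max(EF_C=9, EF_E=14, EF_F=29, EF_G=12) = 29; EF_H = 29+13 = 42
Expected project duration μ = 42 days. Critical path: A → B → D → F → H.

Backward pass:
LF_H = 42; LS_H = 42−13 = 29
LF_G = LS_H = 29; LS_G = 29−9 = 20
LF_F = LS_H = 29; LS_F = 29−15 = 14
LF_E = LS_H = 29; LS_E = 29−11 = 18
LF_D = LS_F = 14; LS_D = 14−6 = 8
LF_C = LS_H = 29; LS_C = 29−6 = 23
LF_B = LS_D = 8; LS_B = 8−5 = 3
LF_A = min(LS_B=3, LS_C=23, LS_E=18, LS_G=20) = 3; LS_A = 3−3 = 0
Slack_C = LS_C − ES_C = 23 − 3 = 20

20 days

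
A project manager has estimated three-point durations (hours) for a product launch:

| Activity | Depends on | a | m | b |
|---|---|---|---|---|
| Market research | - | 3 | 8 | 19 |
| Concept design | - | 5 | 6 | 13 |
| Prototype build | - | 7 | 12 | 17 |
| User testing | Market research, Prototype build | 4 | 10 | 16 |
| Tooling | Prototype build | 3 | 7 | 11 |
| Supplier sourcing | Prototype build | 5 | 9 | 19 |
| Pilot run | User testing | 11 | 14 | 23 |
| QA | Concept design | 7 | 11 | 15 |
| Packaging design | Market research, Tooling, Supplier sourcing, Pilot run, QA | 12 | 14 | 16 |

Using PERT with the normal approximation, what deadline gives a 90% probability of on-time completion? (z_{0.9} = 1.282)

55.3 hours

te_Market research = (3 + 4·8 + 19)/6 = 54/6 = 9; σ²_Market research = ((19−3)/6)² = 7.111
te_Concept design = (5 + 4·6 + 13)/6 = 42/6 = 7; σ²_Concept design = ((13−5)/6)² = 1.778
te_Prototype build = (7 + 4·12 + 17)/6 = 72/6 = 12; σ²_Prototype build = ((17−7)/6)² = 2.778
te_User testing = (4 + 4·10 + 16)/6 = 60/6 = 10; σ²_User testing = ((16−4)/6)² = 4.000
te_Tooling = (3 + 4·7 + 11)/6 = 42/6 = 7; σ²_Tooling = ((11−3)/6)² = 1.778
te_Supplier sourcing = (5 + 4·9 + 19)/6 = 60/6 = 10; σ²_Supplier sourcing = ((19−5)/6)² = 5.444
te_Pilot run = (11 + 4·14 + 23)/6 = 90/6 = 15; σ²_Pilot run = ((23−11)/6)² = 4.000
te_QA = (7 + 4·11 + 15)/6 = 66/6 = 11; σ²_QA = ((15−7)/6)² = 1.778
te_Packaging design = (12 + 4·14 + 16)/6 = 84/6 = 14; σ²_Packaging design = ((16−12)/6)² = 0.444

Forward pass:
ES_Market research = 0; EF_Market research = 9
ES_Concept design = 0; EF_Concept design = 7
ES_Prototype build = 0; EF_Prototype build = 12
ES_User testing = max(EF_Market research=9, EF_Prototype build=12) = 12; EF_User testing = 12+10 = 22
ES_Tooling = 12; EF_Tooling = 12+7 = 19
ES_Supplier sourcing = 12; EF_Supplier sourcing = 12+10 = 22
ES_Pilot run = 22; EF_Pilot run = 22+15 = 37
ES_QA = 7; EF_QA = 7+11 = 18
ES_Packaging design = max(EF_Market research=9, EF_Tooling=19, EF_Supplier sourcing=22, EF_Pilot run=37, EF_QA=18) = 37; EF_Packaging design = 37+14 = 51
Expected project duration μ = 51 hours. Critical path: Prototype build → User testing → Pilot run → Packaging design.

Variance along critical path = 2.778 + 4.000 + 4.000 + 0.444 = 11.222; σ = 3.350 hours.
D = μ + z·σ = 51 + 1.282·3.350 = 55.3 hours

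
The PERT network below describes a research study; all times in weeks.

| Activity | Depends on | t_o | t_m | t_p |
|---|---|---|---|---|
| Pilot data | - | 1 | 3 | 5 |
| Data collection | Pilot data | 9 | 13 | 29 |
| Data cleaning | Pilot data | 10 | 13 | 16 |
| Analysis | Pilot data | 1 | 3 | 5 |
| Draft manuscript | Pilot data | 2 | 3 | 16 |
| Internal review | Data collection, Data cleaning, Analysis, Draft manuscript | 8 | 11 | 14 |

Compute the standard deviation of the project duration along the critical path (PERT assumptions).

3.54 weeks

te_Pilot data = (1 + 4·3 + 5)/6 = 18/6 = 3; σ²_Pilot data = ((5−1)/6)² = 0.444
te_Data collection = (9 + 4·13 + 29)/6 = 90/6 = 15; σ²_Data collection = ((29−9)/6)² = 11.111
te_Data cleaning = (10 + 4·13 + 16)/6 = 78/6 = 13; σ²_Data cleaning = ((16−10)/6)² = 1.000
te_Analysis = (1 + 4·3 + 5)/6 = 18/6 = 3; σ²_Analysis = ((5−1)/6)² = 0.444
te_Draft manuscript = (2 + 4·3 + 16)/6 = 30/6 = 5; σ²_Draft manuscript = ((16−2)/6)² = 5.444
te_Internal review = (8 + 4·11 + 14)/6 = 66/6 = 11; σ²_Internal review = ((14−8)/6)² = 1.000

Forward pass:
ES_Pilot data = 0; EF_Pilot data = 3
ES_Data collection = 3; EF_Data collection = 3+15 = 18
ES_Data cleaning = 3; EF_Data cleaning = 3+13 = 16
ES_Analysis = 3; EF_Analysis = 3+3 = 6
ES_Draft manuscript = 3; EF_Draft manuscript = 3+5 = 8
ES_Internal review = max(EF_Data collection=18, EF_Data cleaning=16, EF_Analysis=6, EF_Draft manuscript=8) = 18; EF_Internal review = 18+11 = 29
Expected project duration μ = 29 weeks. Critical path: Pilot data → Data collection → Internal review.

Variance along critical path = 0.444 + 11.111 + 1.000 = 12.556
σ = √12.556 = 3.543 weeks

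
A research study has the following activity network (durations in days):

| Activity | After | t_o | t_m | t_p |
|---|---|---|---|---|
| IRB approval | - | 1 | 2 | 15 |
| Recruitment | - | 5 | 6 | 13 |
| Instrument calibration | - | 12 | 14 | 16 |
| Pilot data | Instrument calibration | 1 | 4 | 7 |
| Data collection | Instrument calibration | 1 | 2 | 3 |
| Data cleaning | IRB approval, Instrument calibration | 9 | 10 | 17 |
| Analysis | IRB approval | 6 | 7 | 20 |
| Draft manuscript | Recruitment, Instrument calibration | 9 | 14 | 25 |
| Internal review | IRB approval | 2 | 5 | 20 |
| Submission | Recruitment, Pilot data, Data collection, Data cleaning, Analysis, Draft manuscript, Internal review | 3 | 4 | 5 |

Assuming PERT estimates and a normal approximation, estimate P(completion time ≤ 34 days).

0.641

te_IRB approval = (1 + 4·2 + 15)/6 = 24/6 = 4; σ²_IRB approval = ((15−1)/6)² = 5.444
te_Recruitment = (5 + 4·6 + 13)/6 = 42/6 = 7; σ²_Recruitment = ((13−5)/6)² = 1.778
te_Instrument calibration = (12 + 4·14 + 16)/6 = 84/6 = 14; σ²_Instrument calibration = ((16−12)/6)² = 0.444
te_Pilot data = (1 + 4·4 + 7)/6 = 24/6 = 4; σ²_Pilot data = ((7−1)/6)² = 1.000
te_Data collection = (1 + 4·2 + 3)/6 = 12/6 = 2; σ²_Data collection = ((3−1)/6)² = 0.111
te_Data cleaning = (9 + 4·10 + 17)/6 = 66/6 = 11; σ²_Data cleaning = ((17−9)/6)² = 1.778
te_Analysis = (6 + 4·7 + 20)/6 = 54/6 = 9; σ²_Analysis = ((20−6)/6)² = 5.444
te_Draft manuscript = (9 + 4·14 + 25)/6 = 90/6 = 15; σ²_Draft manuscript = ((25−9)/6)² = 7.111
te_Internal review = (2 + 4·5 + 20)/6 = 42/6 = 7; σ²_Internal review = ((20−2)/6)² = 9.000
te_Submission = (3 + 4·4 + 5)/6 = 24/6 = 4; σ²_Submission = ((5−3)/6)² = 0.111

Forward pass:
ES_IRB approval = 0; EF_IRB approval = 4
ES_Recruitment = 0; EF_Recruitment = 7
ES_Instrument calibration = 0; EF_Instrument calibration = 14
ES_Pilot data = 14; EF_Pilot data = 14+4 = 18
ES_Data collection = 14; EF_Data collection = 14+2 = 16
ES_Data cleaning = max(EF_IRB approval=4, EF_Instrument calibration=14) = 14; EF_Data cleaning = 14+11 = 25
ES_Analysis = 4; EF_Analysis = 4+9 = 13
ES_Draft manuscript = max(EF_Recruitment=7, EF_Instrument calibration=14) = 14; EF_Draft manuscript = 14+15 = 29
ES_Internal review = 4; EF_Internal review = 4+7 = 11
ES_Submission = max(EF_Recruitment=7, EF_Pilot data=18, EF_Data collection=16, EF_Data cleaning=25, EF_Analysis=13, EF_Draft manuscript=29, EF_Internal review=11) = 29; EF_Submission = 29+4 = 33
Expected project duration μ = 33 days. Critical path: Instrument calibration → Draft manuscript → Submission.

Variance along critical path = 0.444 + 7.111 + 0.111 = 7.667; σ = √7.667 = 2.769 days.
Z = (34 − 33) / 2.769 = 0.361
P(T ≤ 34) = Φ(0.361) ≈ 0.641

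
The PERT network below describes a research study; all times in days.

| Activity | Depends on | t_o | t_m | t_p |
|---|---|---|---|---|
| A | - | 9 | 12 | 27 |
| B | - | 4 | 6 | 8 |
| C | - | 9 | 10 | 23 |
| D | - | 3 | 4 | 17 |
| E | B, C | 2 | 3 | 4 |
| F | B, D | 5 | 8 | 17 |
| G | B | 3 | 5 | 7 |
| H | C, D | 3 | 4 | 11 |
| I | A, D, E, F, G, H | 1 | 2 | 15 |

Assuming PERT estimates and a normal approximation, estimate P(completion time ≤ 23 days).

0.713

te_A = (9 + 4·12 + 27)/6 = 84/6 = 14; σ²_A = ((27−9)/6)² = 9.000
te_B = (4 + 4·6 + 8)/6 = 36/6 = 6; σ²_B = ((8−4)/6)² = 0.444
te_C = (9 + 4·10 + 23)/6 = 72/6 = 12; σ²_C = ((23−9)/6)² = 5.444
te_D = (3 + 4·4 + 17)/6 = 36/6 = 6; σ²_D = ((17−3)/6)² = 5.444
te_E = (2 + 4·3 + 4)/6 = 18/6 = 3; σ²_E = ((4−2)/6)² = 0.111
te_F = (5 + 4·8 + 17)/6 = 54/6 = 9; σ²_F = ((17−5)/6)² = 4.000
te_G = (3 + 4·5 + 7)/6 = 30/6 = 5; σ²_G = ((7−3)/6)² = 0.444
te_H = (3 + 4·4 + 11)/6 = 30/6 = 5; σ²_H = ((11−3)/6)² = 1.778
te_I = (1 + 4·2 + 15)/6 = 24/6 = 4; σ²_I = ((15−1)/6)² = 5.444

Forward pass:
ES_A = 0; EF_A = 14
ES_B = 0; EF_B = 6
ES_C = 0; EF_C = 12
ES_D = 0; EF_D = 6
ES_E = max(EF_B=6, EF_C=12) = 12; EF_E = 12+3 = 15
ES_F = max(EF_B=6, EF_D=6) = 6; EF_F = 6+9 = 15
ES_G = 6; EF_G = 6+5 = 11
ES_H = max(EF_C=12, EF_D=6) = 12; EF_H = 12+5 = 17
ES_I = max(EF_A=14, EF_D=6, EF_E=15, EF_F=15, EF_G=11, EF_H=17) = 17; EF_I = 17+4 = 21
Expected project duration μ = 21 days. Critical path: C → H → I.

Variance along critical path = 5.444 + 1.778 + 5.444 = 12.667; σ = √12.667 = 3.559 days.
Z = (23 − 21) / 3.559 = 0.562
P(T ≤ 23) = Φ(0.562) ≈ 0.713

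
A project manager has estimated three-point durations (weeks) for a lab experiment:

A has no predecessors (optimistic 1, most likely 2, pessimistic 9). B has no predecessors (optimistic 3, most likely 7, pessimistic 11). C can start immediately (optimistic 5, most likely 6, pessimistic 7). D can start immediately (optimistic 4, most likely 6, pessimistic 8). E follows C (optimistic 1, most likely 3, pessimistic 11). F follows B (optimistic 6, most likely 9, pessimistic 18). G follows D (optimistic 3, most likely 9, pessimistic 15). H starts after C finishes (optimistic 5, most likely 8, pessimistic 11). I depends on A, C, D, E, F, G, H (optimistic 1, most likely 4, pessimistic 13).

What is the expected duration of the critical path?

22 weeks

te_A = (1 + 4·2 + 9)/6 = 18/6 = 3
te_B = (3 + 4·7 + 11)/6 = 42/6 = 7
te_C = (5 + 4·6 + 7)/6 = 36/6 = 6
te_D = (4 + 4·6 + 8)/6 = 36/6 = 6
te_E = (1 + 4·3 + 11)/6 = 24/6 = 4
te_F = (6 + 4·9 + 18)/6 = 60/6 = 10
te_G = (3 + 4·9 + 15)/6 = 54/6 = 9
te_H = (5 + 4·8 + 11)/6 = 48/6 = 8
te_I = (1 + 4·4 + 13)/6 = 30/6 = 5

Forward pass:
ES_A = 0; EF_A = 3
ES_B = 0; EF_B = 7
ES_C = 0; EF_C = 6
ES_D = 0; EF_D = 6
ES_E = 6; EF_E = 6+4 = 10
ES_F = 7; EF_F = 7+10 = 17
ES_G = 6; EF_G = 6+9 = 15
ES_H = 6; EF_H = 6+8 = 14
ES_I = max(EF_A=3, EF_C=6, EF_D=6, EF_E=10, EF_F=17, EF_G=15, EF_H=14) = 17; EF_I = 17+5 = 22
Expected project duration μ = 22 weeks. Critical path: B → F → I.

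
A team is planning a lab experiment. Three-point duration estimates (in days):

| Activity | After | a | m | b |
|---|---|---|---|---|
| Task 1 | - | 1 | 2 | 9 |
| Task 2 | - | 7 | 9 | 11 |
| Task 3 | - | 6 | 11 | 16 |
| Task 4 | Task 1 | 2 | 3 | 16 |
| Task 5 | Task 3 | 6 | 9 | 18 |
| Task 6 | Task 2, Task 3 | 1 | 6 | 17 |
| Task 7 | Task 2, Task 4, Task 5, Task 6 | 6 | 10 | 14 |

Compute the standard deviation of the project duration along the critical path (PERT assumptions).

2.92 days

te_Task 1 = (1 + 4·2 + 9)/6 = 18/6 = 3; σ²_Task 1 = ((9−1)/6)² = 1.778
te_Task 2 = (7 + 4·9 + 11)/6 = 54/6 = 9; σ²_Task 2 = ((11−7)/6)² = 0.444
te_Task 3 = (6 + 4·11 + 16)/6 = 66/6 = 11; σ²_Task 3 = ((16−6)/6)² = 2.778
te_Task 4 = (2 + 4·3 + 16)/6 = 30/6 = 5; σ²_Task 4 = ((16−2)/6)² = 5.444
te_Task 5 = (6 + 4·9 + 18)/6 = 60/6 = 10; σ²_Task 5 = ((18−6)/6)² = 4.000
te_Task 6 = (1 + 4·6 + 17)/6 = 42/6 = 7; σ²_Task 6 = ((17−1)/6)² = 7.111
te_Task 7 = (6 + 4·10 + 14)/6 = 60/6 = 10; σ²_Task 7 = ((14−6)/6)² = 1.778

Forward pass:
ES_Task 1 = 0; EF_Task 1 = 3
ES_Task 2 = 0; EF_Task 2 = 9
ES_Task 3 = 0; EF_Task 3 = 11
ES_Task 4 = 3; EF_Task 4 = 3+5 = 8
ES_Task 5 = 11; EF_Task 5 = 11+10 = 21
ES_Task 6 = max(EF_Task 2=9, EF_Task 3=11) = 11; EF_Task 6 = 11+7 = 18
ES_Task 7 = max(EF_Task 2=9, EF_Task 4=8, EF_Task 5=21, EF_Task 6=18) = 21; EF_Task 7 = 21+10 = 31
Expected project duration μ = 31 days. Critical path: Task 3 → Task 5 → Task 7.

Variance along critical path = 2.778 + 4.000 + 1.778 = 8.556
σ = √8.556 = 2.925 days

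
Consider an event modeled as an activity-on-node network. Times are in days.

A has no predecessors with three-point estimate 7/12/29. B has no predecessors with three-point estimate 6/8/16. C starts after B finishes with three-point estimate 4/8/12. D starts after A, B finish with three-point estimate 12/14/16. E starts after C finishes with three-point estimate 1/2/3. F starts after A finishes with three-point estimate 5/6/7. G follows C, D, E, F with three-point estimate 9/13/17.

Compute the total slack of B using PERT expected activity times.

te_A = (7 + 4·12 + 29)/6 = 84/6 = 14
te_B = (6 + 4·8 + 16)/6 = 54/6 = 9
te_C = (4 + 4·8 + 12)/6 = 48/6 = 8
te_D = (12 + 4·14 + 16)/6 = 84/6 = 14
te_E = (1 + 4·2 + 3)/6 = 12/6 = 2
te_F = (5 + 4·6 + 7)/6 = 36/6 = 6
te_G = (9 + 4·13 + 17)/6 = 78/6 = 13

Forward pass:
ES_A = 0; EF_A = 14
ES_B = 0; EF_B = 9
ES_C = 9; EF_C = 9+8 = 17
ES_D = max(EF_A=14, EF_B=9) = 14; EF_D = 14+14 = 28
ES_E = 17; EF_E = 17+2 = 19
ES_F = 14; EF_F = 14+6 = 20
ES_G = max(EF_C=17, EF_D=28, EF_E=19, EF_F=20) = 28; EF_G = 28+13 = 41
Expected project duration μ = 41 days. Critical path: A → D → G.

Backward pass:
LF_G = 41; LS_G = 41−13 = 28
LF_F = LS_G = 28; LS_F = 28−6 = 22
LF_E = LS_G = 28; LS_E = 28−2 = 26
LF_D = LS_G = 28; LS_D = 28−14 = 14
LF_C = min(LS_E=26, LS_G=28) = 26; LS_C = 26−8 = 18
LF_B = min(LS_C=18, LS_D=14) = 14; LS_B = 14−9 = 5
LF_A = min(LS_D=14, LS_F=22) = 14; LS_A = 14−14 = 0
Slack_B = LS_B − ES_B = 5 − 0 = 5

5 days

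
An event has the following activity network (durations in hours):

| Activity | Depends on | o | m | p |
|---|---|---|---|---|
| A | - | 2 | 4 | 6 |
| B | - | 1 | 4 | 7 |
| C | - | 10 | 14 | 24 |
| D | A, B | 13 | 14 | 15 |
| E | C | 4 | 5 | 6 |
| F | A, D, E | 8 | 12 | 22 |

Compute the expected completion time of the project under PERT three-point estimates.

33 hours

te_A = (2 + 4·4 + 6)/6 = 24/6 = 4
te_B = (1 + 4·4 + 7)/6 = 24/6 = 4
te_C = (10 + 4·14 + 24)/6 = 90/6 = 15
te_D = (13 + 4·14 + 15)/6 = 84/6 = 14
te_E = (4 + 4·5 + 6)/6 = 30/6 = 5
te_F = (8 + 4·12 + 22)/6 = 78/6 = 13

Forward pass:
ES_A = 0; EF_A = 4
ES_B = 0; EF_B = 4
ES_C = 0; EF_C = 15
ES_D = max(EF_A=4, EF_B=4) = 4; EF_D = 4+14 = 18
ES_E = 15; EF_E = 15+5 = 20
ES_F = max(EF_A=4, EF_D=18, EF_E=20) = 20; EF_F = 20+13 = 33
Expected project duration μ = 33 hours. Critical path: C → E → F.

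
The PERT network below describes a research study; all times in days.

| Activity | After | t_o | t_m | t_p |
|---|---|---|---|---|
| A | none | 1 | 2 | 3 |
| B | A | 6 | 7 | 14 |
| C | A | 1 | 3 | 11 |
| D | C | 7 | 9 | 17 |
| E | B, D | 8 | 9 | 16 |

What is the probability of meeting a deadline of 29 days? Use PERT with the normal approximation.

te_A = (1 + 4·2 + 3)/6 = 12/6 = 2; σ²_A = ((3−1)/6)² = 0.111
te_B = (6 + 4·7 + 14)/6 = 48/6 = 8; σ²_B = ((14−6)/6)² = 1.778
te_C = (1 + 4·3 + 11)/6 = 24/6 = 4; σ²_C = ((11−1)/6)² = 2.778
te_D = (7 + 4·9 + 17)/6 = 60/6 = 10; σ²_D = ((17−7)/6)² = 2.778
te_E = (8 + 4·9 + 16)/6 = 60/6 = 10; σ²_E = ((16−8)/6)² = 1.778

Forward pass:
ES_A = 0; EF_A = 2
ES_B = 2; EF_B = 2+8 = 10
ES_C = 2; EF_C = 2+4 = 6
ES_D = 6; EF_D = 6+10 = 16
ES_E = max(EF_B=10, EF_D=16) = 16; EF_E = 16+10 = 26
Expected project duration μ = 26 days. Critical path: A → C → D → E.

Variance along critical path = 0.111 + 2.778 + 2.778 + 1.778 = 7.444; σ = √7.444 = 2.728 days.
Z = (29 − 26) / 2.728 = 1.100
P(T ≤ 29) = Φ(1.100) ≈ 0.864

0.864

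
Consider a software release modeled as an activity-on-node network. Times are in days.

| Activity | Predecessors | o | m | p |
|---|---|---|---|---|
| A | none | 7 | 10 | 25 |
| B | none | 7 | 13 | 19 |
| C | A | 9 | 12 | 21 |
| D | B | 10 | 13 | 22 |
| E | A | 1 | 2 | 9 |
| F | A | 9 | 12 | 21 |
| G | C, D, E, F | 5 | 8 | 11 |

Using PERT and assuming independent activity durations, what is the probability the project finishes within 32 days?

0.159

te_A = (7 + 4·10 + 25)/6 = 72/6 = 12; σ²_A = ((25−7)/6)² = 9.000
te_B = (7 + 4·13 + 19)/6 = 78/6 = 13; σ²_B = ((19−7)/6)² = 4.000
te_C = (9 + 4·12 + 21)/6 = 78/6 = 13; σ²_C = ((21−9)/6)² = 4.000
te_D = (10 + 4·13 + 22)/6 = 84/6 = 14; σ²_D = ((22−10)/6)² = 4.000
te_E = (1 + 4·2 + 9)/6 = 18/6 = 3; σ²_E = ((9−1)/6)² = 1.778
te_F = (9 + 4·12 + 21)/6 = 78/6 = 13; σ²_F = ((21−9)/6)² = 4.000
te_G = (5 + 4·8 + 11)/6 = 48/6 = 8; σ²_G = ((11−5)/6)² = 1.000

Forward pass:
ES_A = 0; EF_A = 12
ES_B = 0; EF_B = 13
ES_C = 12; EF_C = 12+13 = 25
ES_D = 13; EF_D = 13+14 = 27
ES_E = 12; EF_E = 12+3 = 15
ES_F = 12; EF_F = 12+13 = 25
ES_G = max(EF_C=25, EF_D=27, EF_E=15, EF_F=25) = 27; EF_G = 27+8 = 35
Expected project duration μ = 35 days. Critical path: B → D → G.

Variance along critical path = 4.000 + 4.000 + 1.000 = 9.000; σ = √9.000 = 3.000 days.
Z = (32 − 35) / 3.000 = -1.000
P(T ≤ 32) = Φ(-1.000) ≈ 0.159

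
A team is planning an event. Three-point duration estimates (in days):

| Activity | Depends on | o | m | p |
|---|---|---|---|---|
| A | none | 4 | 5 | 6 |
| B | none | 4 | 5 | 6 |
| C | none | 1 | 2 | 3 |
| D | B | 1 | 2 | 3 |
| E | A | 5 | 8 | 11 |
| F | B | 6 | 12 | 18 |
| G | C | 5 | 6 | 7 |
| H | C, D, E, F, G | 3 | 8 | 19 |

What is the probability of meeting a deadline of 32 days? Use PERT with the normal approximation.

te_A = (4 + 4·5 + 6)/6 = 30/6 = 5; σ²_A = ((6−4)/6)² = 0.111
te_B = (4 + 4·5 + 6)/6 = 30/6 = 5; σ²_B = ((6−4)/6)² = 0.111
te_C = (1 + 4·2 + 3)/6 = 12/6 = 2; σ²_C = ((3−1)/6)² = 0.111
te_D = (1 + 4·2 + 3)/6 = 12/6 = 2; σ²_D = ((3−1)/6)² = 0.111
te_E = (5 + 4·8 + 11)/6 = 48/6 = 8; σ²_E = ((11−5)/6)² = 1.000
te_F = (6 + 4·12 + 18)/6 = 72/6 = 12; σ²_F = ((18−6)/6)² = 4.000
te_G = (5 + 4·6 + 7)/6 = 36/6 = 6; σ²_G = ((7−5)/6)² = 0.111
te_H = (3 + 4·8 + 19)/6 = 54/6 = 9; σ²_H = ((19−3)/6)² = 7.111

Forward pass:
ES_A = 0; EF_A = 5
ES_B = 0; EF_B = 5
ES_C = 0; EF_C = 2
ES_D = 5; EF_D = 5+2 = 7
ES_E = 5; EF_E = 5+8 = 13
ES_F = 5; EF_F = 5+12 = 17
ES_G = 2; EF_G = 2+6 = 8
ES_H = max(EF_C=2, EF_D=7, EF_E=13, EF_F=17, EF_G=8) = 17; EF_H = 17+9 = 26
Expected project duration μ = 26 days. Critical path: B → F → H.

Variance along critical path = 0.111 + 4.000 + 7.111 = 11.222; σ = √11.222 = 3.350 days.
Z = (32 − 26) / 3.350 = 1.791
P(T ≤ 32) = Φ(1.791) ≈ 0.963

0.963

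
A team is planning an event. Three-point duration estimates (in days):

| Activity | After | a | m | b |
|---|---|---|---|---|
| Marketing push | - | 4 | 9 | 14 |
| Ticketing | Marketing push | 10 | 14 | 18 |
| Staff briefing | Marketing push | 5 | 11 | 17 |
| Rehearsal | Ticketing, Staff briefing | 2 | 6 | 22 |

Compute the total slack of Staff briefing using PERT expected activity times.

te_Marketing push = (4 + 4·9 + 14)/6 = 54/6 = 9
te_Ticketing = (10 + 4·14 + 18)/6 = 84/6 = 14
te_Staff briefing = (5 + 4·11 + 17)/6 = 66/6 = 11
te_Rehearsal = (2 + 4·6 + 22)/6 = 48/6 = 8

Forward pass:
ES_Marketing push = 0; EF_Marketing push = 9
ES_Ticketing = 9; EF_Ticketing = 9+14 = 23
ES_Staff briefing = 9; EF_Staff briefing = 9+11 = 20
ES_Rehearsal = max(EF_Ticketing=23, EF_Staff briefing=20) = 23; EF_Rehearsal = 23+8 = 31
Expected project duration μ = 31 days. Critical path: Marketing push → Ticketing → Rehearsal.

Backward pass:
LF_Rehearsal = 31; LS_Rehearsal = 31−8 = 23
LF_Staff briefing = LS_Rehearsal = 23; LS_Staff briefing = 23−11 = 12
LF_Ticketing = LS_Rehearsal = 23; LS_Ticketing = 23−14 = 9
LF_Marketing push = min(LS_Ticketing=9, LS_Staff briefing=12) = 9; LS_Marketing push = 9−9 = 0
Slack_Staff briefing = LS_Staff briefing − ES_Staff briefing = 12 − 9 = 3

3 days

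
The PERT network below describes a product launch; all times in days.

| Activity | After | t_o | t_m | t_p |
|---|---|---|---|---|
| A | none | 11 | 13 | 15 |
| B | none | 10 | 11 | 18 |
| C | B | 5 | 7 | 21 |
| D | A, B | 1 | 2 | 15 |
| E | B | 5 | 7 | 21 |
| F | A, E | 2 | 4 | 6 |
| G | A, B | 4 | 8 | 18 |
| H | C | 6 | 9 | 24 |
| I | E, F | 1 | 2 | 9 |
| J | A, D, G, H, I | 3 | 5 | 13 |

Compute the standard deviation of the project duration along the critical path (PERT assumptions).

4.55 days

te_A = (11 + 4·13 + 15)/6 = 78/6 = 13; σ²_A = ((15−11)/6)² = 0.444
te_B = (10 + 4·11 + 18)/6 = 72/6 = 12; σ²_B = ((18−10)/6)² = 1.778
te_C = (5 + 4·7 + 21)/6 = 54/6 = 9; σ²_C = ((21−5)/6)² = 7.111
te_D = (1 + 4·2 + 15)/6 = 24/6 = 4; σ²_D = ((15−1)/6)² = 5.444
te_E = (5 + 4·7 + 21)/6 = 54/6 = 9; σ²_E = ((21−5)/6)² = 7.111
te_F = (2 + 4·4 + 6)/6 = 24/6 = 4; σ²_F = ((6−2)/6)² = 0.444
te_G = (4 + 4·8 + 18)/6 = 54/6 = 9; σ²_G = ((18−4)/6)² = 5.444
te_H = (6 + 4·9 + 24)/6 = 66/6 = 11; σ²_H = ((24−6)/6)² = 9.000
te_I = (1 + 4·2 + 9)/6 = 18/6 = 3; σ²_I = ((9−1)/6)² = 1.778
te_J = (3 + 4·5 + 13)/6 = 36/6 = 6; σ²_J = ((13−3)/6)² = 2.778

Forward pass:
ES_A = 0; EF_A = 13
ES_B = 0; EF_B = 12
ES_C = 12; EF_C = 12+9 = 21
ES_D = max(EF_A=13, EF_B=12) = 13; EF_D = 13+4 = 17
ES_E = 12; EF_E = 12+9 = 21
ES_F = max(EF_A=13, EF_E=21) = 21; EF_F = 21+4 = 25
ES_G = max(EF_A=13, EF_B=12) = 13; EF_G = 13+9 = 22
ES_H = 21; EF_H = 21+11 = 32
ES_I = max(EF_E=21, EF_F=25) = 25; EF_I = 25+3 = 28
ES_J = max(EF_A=13, EF_D=17, EF_G=22, EF_H=32, EF_I=28) = 32; EF_J = 32+6 = 38
Expected project duration μ = 38 days. Critical path: B → C → H → J.

Variance along critical path = 1.778 + 7.111 + 9.000 + 2.778 = 20.667
σ = √20.667 = 4.546 days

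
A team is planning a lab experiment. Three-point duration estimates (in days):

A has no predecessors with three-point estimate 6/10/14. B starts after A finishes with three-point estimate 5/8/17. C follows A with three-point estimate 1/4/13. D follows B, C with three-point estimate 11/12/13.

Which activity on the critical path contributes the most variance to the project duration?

te_A = (6 + 4·10 + 14)/6 = 60/6 = 10; σ²_A = ((14−6)/6)² = 1.778
te_B = (5 + 4·8 + 17)/6 = 54/6 = 9; σ²_B = ((17−5)/6)² = 4.000
te_C = (1 + 4·4 + 13)/6 = 30/6 = 5; σ²_C = ((13−1)/6)² = 4.000
te_D = (11 + 4·12 + 13)/6 = 72/6 = 12; σ²_D = ((13−11)/6)² = 0.111

Forward pass:
ES_A = 0; EF_A = 10
ES_B = 10; EF_B = 10+9 = 19
ES_C = 10; EF_C = 10+5 = 15
ES_D = max(EF_B=19, EF_C=15) = 19; EF_D = 19+12 = 31
Expected project duration μ = 31 days. Critical path: A → B → D.

Variances on critical path: σ²_A=1.778, σ²_B=4.000, σ²_D=0.111.
Largest is σ²_B = 4.000.

B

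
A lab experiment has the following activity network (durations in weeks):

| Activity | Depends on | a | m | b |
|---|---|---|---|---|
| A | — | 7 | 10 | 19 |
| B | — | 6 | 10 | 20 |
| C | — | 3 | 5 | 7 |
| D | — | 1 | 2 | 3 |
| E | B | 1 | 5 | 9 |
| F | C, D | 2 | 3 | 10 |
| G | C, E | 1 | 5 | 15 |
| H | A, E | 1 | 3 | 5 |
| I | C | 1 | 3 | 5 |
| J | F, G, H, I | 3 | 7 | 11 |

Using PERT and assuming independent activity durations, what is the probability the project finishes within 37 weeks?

te_A = (7 + 4·10 + 19)/6 = 66/6 = 11; σ²_A = ((19−7)/6)² = 4.000
te_B = (6 + 4·10 + 20)/6 = 66/6 = 11; σ²_B = ((20−6)/6)² = 5.444
te_C = (3 + 4·5 + 7)/6 = 30/6 = 5; σ²_C = ((7−3)/6)² = 0.444
te_D = (1 + 4·2 + 3)/6 = 12/6 = 2; σ²_D = ((3−1)/6)² = 0.111
te_E = (1 + 4·5 + 9)/6 = 30/6 = 5; σ²_E = ((9−1)/6)² = 1.778
te_F = (2 + 4·3 + 10)/6 = 24/6 = 4; σ²_F = ((10−2)/6)² = 1.778
te_G = (1 + 4·5 + 15)/6 = 36/6 = 6; σ²_G = ((15−1)/6)² = 5.444
te_H = (1 + 4·3 + 5)/6 = 18/6 = 3; σ²_H = ((5−1)/6)² = 0.444
te_I = (1 + 4·3 + 5)/6 = 18/6 = 3; σ²_I = ((5−1)/6)² = 0.444
te_J = (3 + 4·7 + 11)/6 = 42/6 = 7; σ²_J = ((11−3)/6)² = 1.778

Forward pass:
ES_A = 0; EF_A = 11
ES_B = 0; EF_B = 11
ES_C = 0; EF_C = 5
ES_D = 0; EF_D = 2
ES_E = 11; EF_E = 11+5 = 16
ES_F = max(EF_C=5, EF_D=2) = 5; EF_F = 5+4 = 9
ES_G = max(EF_C=5, EF_E=16) = 16; EF_G = 16+6 = 22
ES_H = max(EF_A=11, EF_E=16) = 16; EF_H = 16+3 = 19
ES_I = 5; EF_I = 5+3 = 8
ES_J = max(EF_F=9, EF_G=22, EF_H=19, EF_I=8) = 22; EF_J = 22+7 = 29
Expected project duration μ = 29 weeks. Critical path: B → E → G → J.

Variance along critical path = 5.444 + 1.778 + 5.444 + 1.778 = 14.444; σ = √14.444 = 3.801 weeks.
Z = (37 − 29) / 3.801 = 2.105
P(T ≤ 37) = Φ(2.105) ≈ 0.982

0.982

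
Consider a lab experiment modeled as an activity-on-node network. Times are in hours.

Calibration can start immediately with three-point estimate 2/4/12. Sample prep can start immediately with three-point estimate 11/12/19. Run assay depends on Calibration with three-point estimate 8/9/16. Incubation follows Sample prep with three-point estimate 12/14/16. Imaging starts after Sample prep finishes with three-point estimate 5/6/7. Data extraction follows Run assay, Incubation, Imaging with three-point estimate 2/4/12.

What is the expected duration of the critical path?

32 hours

te_Calibration = (2 + 4·4 + 12)/6 = 30/6 = 5
te_Sample prep = (11 + 4·12 + 19)/6 = 78/6 = 13
te_Run assay = (8 + 4·9 + 16)/6 = 60/6 = 10
te_Incubation = (12 + 4·14 + 16)/6 = 84/6 = 14
te_Imaging = (5 + 4·6 + 7)/6 = 36/6 = 6
te_Data extraction = (2 + 4·4 + 12)/6 = 30/6 = 5

Forward pass:
ES_Calibration = 0; EF_Calibration = 5
ES_Sample prep = 0; EF_Sample prep = 13
ES_Run assay = 5; EF_Run assay = 5+10 = 15
ES_Incubation = 13; EF_Incubation = 13+14 = 27
ES_Imaging = 13; EF_Imaging = 13+6 = 19
ES_Data extraction = max(EF_Run assay=15, EF_Incubation=27, EF_Imaging=19) = 27; EF_Data extraction = 27+5 = 32
Expected project duration μ = 32 hours. Critical path: Sample prep → Incubation → Data extraction.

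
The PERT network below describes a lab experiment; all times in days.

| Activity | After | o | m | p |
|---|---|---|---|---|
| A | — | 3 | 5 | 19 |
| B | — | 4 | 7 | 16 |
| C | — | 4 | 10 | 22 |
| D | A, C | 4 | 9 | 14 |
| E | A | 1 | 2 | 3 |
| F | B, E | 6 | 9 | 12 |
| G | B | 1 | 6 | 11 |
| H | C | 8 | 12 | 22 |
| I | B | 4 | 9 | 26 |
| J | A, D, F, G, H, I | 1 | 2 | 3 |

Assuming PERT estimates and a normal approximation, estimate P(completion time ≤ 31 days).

te_A = (3 + 4·5 + 19)/6 = 42/6 = 7; σ²_A = ((19−3)/6)² = 7.111
te_B = (4 + 4·7 + 16)/6 = 48/6 = 8; σ²_B = ((16−4)/6)² = 4.000
te_C = (4 + 4·10 + 22)/6 = 66/6 = 11; σ²_C = ((22−4)/6)² = 9.000
te_D = (4 + 4·9 + 14)/6 = 54/6 = 9; σ²_D = ((14−4)/6)² = 2.778
te_E = (1 + 4·2 + 3)/6 = 12/6 = 2; σ²_E = ((3−1)/6)² = 0.111
te_F = (6 + 4·9 + 12)/6 = 54/6 = 9; σ²_F = ((12−6)/6)² = 1.000
te_G = (1 + 4·6 + 11)/6 = 36/6 = 6; σ²_G = ((11−1)/6)² = 2.778
te_H = (8 + 4·12 + 22)/6 = 78/6 = 13; σ²_H = ((22−8)/6)² = 5.444
te_I = (4 + 4·9 + 26)/6 = 66/6 = 11; σ²_I = ((26−4)/6)² = 13.444
te_J = (1 + 4·2 + 3)/6 = 12/6 = 2; σ²_J = ((3−1)/6)² = 0.111

Forward pass:
ES_A = 0; EF_A = 7
ES_B = 0; EF_B = 8
ES_C = 0; EF_C = 11
ES_D = max(EF_A=7, EF_C=11) = 11; EF_D = 11+9 = 20
ES_E = 7; EF_E = 7+2 = 9
ES_F = max(EF_B=8, EF_E=9) = 9; EF_F = 9+9 = 18
ES_G = 8; EF_G = 8+6 = 14
ES_H = 11; EF_H = 11+13 = 24
ES_I = 8; EF_I = 8+11 = 19
ES_J = max(EF_A=7, EF_D=20, EF_F=18, EF_G=14, EF_H=24, EF_I=19) = 24; EF_J = 24+2 = 26
Expected project duration μ = 26 days. Critical path: C → H → J.

Variance along critical path = 9.000 + 5.444 + 0.111 = 14.556; σ = √14.556 = 3.815 days.
Z = (31 − 26) / 3.815 = 1.311
P(T ≤ 31) = Φ(1.311) ≈ 0.905

0.905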